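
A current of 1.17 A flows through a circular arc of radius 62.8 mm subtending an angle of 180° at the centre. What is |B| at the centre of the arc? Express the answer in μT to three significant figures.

B ≈ 5.85 μT

The Biot–Savart field of a circular arc at its centre is B = μ₀Iφ/(4πR), with φ = 3.142 rad.
B = (4π×10⁻⁷ × 1.17 × 3.142) / (4π × 0.0628) = 5.85×10⁻⁶ T.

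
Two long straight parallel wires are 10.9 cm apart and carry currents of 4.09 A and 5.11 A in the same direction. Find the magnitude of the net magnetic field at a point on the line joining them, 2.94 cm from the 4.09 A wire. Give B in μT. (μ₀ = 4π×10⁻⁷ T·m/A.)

Each long wire gives B = μ₀I/(2πd). Distances are d₁ = 0.0294 m and d₂ = 0.0796 m.
B₁ = 2.78×10⁻⁵ T, B₂ = 1.28×10⁻⁵ T.
Between parallel currents the two contributions point in opposite directions, so they subtract. B = |B₁ − B₂| = |2.78×10⁻⁵ − 1.28×10⁻⁵| = 1.50×10⁻⁵ T.

B ≈ 15.0 μT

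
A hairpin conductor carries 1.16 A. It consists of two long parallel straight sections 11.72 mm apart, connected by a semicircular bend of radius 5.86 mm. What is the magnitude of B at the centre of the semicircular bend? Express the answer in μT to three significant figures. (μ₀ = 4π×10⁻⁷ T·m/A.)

The semicircular arc contributes B_arc = μ₀I·π/(4πR) = μ₀I/(4R) = 6.22×10⁻⁵ T.
Each semi-infinite lead is at perpendicular distance R = 0.00586 m from the centre, with the perpendicular foot at its near end, so it contributes μ₀I/(4πR); both point the same way, together 3.96×10⁻⁵ T.
Arc and leads all point the same direction: B = 6.22×10⁻⁵ + 3.96×10⁻⁵ = 1.02×10⁻⁴ T.

B ≈ 102 μT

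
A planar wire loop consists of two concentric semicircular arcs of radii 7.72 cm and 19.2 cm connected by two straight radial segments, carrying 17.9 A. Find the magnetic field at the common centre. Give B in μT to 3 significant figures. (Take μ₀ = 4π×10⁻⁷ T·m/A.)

The radial connectors point toward the centre, so dl × r̂ = 0 and they contribute nothing.
Each semicircle gives μ₀I/(4R): inner arc 7.28×10⁻⁵ T, outer arc 2.93×10⁻⁵ T.
The two arcs carry current in opposite angular senses, so their fields oppose: B = |7.28×10⁻⁵ − 2.93×10⁻⁵| = 4.36×10⁻⁵ T.

B ≈ 43.6 μT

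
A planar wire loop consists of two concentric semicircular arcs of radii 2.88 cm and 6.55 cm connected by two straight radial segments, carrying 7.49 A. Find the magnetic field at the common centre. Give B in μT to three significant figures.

B ≈ 45.8 μT

The radial connectors point toward the centre, so dl × r̂ = 0 and they contribute nothing.
Each semicircle gives μ₀I/(4R): inner arc 8.17×10⁻⁵ T, outer arc 3.59×10⁻⁵ T.
The two arcs carry current in opposite angular senses, so their fields oppose: B = |8.17×10⁻⁵ − 3.59×10⁻⁵| = 4.58×10⁻⁵ T.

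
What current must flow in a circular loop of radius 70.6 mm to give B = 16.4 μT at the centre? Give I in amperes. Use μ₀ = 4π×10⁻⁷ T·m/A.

At the centre of a circular loop B = μ₀I/(2R), so I = 2RB/μ₀.
With R = 0.0706 m, I = 2 × 0.0706 × 1.64×10⁻⁵ / (4π×10⁻⁷) = 1.84 A.

I ≈ 1.84 A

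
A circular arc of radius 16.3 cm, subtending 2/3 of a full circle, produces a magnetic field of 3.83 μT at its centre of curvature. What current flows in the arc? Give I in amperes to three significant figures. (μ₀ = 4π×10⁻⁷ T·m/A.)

For a circular arc, B = μ₀Iφ/(4πR) with φ in radians; here φ = 4.189 rad.
So I = 4πRB/(μ₀φ) = 4π × 0.163 × 3.83×10⁻⁶ / (4π×10⁻⁷ × 4.189) = 1.49 A.

I ≈ 1.49 A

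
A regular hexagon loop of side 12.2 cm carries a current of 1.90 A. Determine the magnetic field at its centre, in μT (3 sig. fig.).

B ≈ 10.8 μT

Each side is a finite straight segment at perpendicular distance d = a/(2 tan(π/6)) = 0.1057 m from the centre, with end-angles ±π/6.
One side contributes B₁ = (μ₀I/4πd)·2 sin(π/6) = 1.80×10⁻⁶ T.
All 6 sides add in the same direction: B = 6 × 1.80×10⁻⁶ = 1.08×10⁻⁵ T.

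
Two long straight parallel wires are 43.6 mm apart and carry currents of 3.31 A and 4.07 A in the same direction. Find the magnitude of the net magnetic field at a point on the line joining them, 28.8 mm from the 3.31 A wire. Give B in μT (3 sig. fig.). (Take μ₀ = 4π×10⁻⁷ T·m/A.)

B ≈ 32.0 μT

Each long wire gives B = μ₀I/(2πd). Distances are d₁ = 0.0288 m and d₂ = 0.0148 m.
B₁ = 2.30×10⁻⁵ T, B₂ = 5.50×10⁻⁵ T.
Between parallel currents the two contributions point in opposite directions, so they subtract. B = |B₁ − B₂| = |2.30×10⁻⁵ − 5.50×10⁻⁵| = 3.20×10⁻⁵ T.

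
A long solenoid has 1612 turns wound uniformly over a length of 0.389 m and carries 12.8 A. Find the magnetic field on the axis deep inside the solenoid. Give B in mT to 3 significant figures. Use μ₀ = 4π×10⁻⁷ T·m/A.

Inside a long solenoid, B = μ₀nI with n = 4144 turns/m.
B = 4π×10⁻⁷ × 4144 × 12.8 = 6.67×10⁻² T.

B ≈ 66.7 mT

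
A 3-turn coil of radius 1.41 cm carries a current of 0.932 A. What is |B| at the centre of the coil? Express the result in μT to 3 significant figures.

For an N-turn flat coil, B = Nμ₀I/(2R) with R = 0.0141 m.
B = 3 × 4.15×10⁻⁵ T = 1.25×10⁻⁴ T.

B ≈ 125 μT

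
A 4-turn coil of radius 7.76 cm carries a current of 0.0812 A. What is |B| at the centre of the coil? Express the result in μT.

For an N-turn flat coil, B = Nμ₀I/(2R) with R = 0.0776 m.
B = 4 × 6.57×10⁻⁷ T = 2.63×10⁻⁶ T.

B ≈ 2.63 μT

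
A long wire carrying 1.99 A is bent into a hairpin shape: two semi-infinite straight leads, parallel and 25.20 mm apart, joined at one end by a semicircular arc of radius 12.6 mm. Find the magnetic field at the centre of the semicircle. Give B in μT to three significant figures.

The semicircular arc contributes B_arc = μ₀I·π/(4πR) = μ₀I/(4R) = 4.96×10⁻⁵ T.
Each semi-infinite lead is at perpendicular distance R = 0.0126 m from the centre, with the perpendicular foot at its near end, so it contributes μ₀I/(4πR); both point the same way, together 3.16×10⁻⁵ T.
Arc and leads all point the same direction: B = 4.96×10⁻⁵ + 3.16×10⁻⁵ = 8.12×10⁻⁵ T.

B ≈ 81.2 μT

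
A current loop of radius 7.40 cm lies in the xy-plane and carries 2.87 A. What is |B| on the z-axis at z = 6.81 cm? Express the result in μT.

On the axis of a circular loop, B = μ₀IR² / [2(R²+z²)^(3/2)].
R² + z² = (0.074)² + (0.0681)² = 0.01011 m², and (R²+z²)^(3/2) = 1.02×10⁻³ m³.
B = (4π×10⁻⁷ × 2.87 × 0.005476) / (2 × 1.02×10⁻³) = 9.71×10⁻⁶ T.

B ≈ 9.71 μT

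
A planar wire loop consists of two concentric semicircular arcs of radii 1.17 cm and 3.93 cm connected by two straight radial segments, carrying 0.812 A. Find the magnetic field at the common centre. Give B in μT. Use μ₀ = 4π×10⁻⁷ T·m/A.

The radial connectors point toward the centre, so dl × r̂ = 0 and they contribute nothing.
Each semicircle gives μ₀I/(4R): inner arc 2.18×10⁻⁵ T, outer arc 6.49×10⁻⁶ T.
The two arcs carry current in opposite angular senses, so their fields oppose: B = |2.18×10⁻⁵ − 6.49×10⁻⁶| = 1.53×10⁻⁵ T.

B ≈ 15.3 μT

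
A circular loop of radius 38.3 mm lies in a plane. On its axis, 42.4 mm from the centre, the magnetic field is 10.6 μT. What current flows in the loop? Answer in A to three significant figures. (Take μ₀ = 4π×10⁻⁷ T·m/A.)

I ≈ 2.15 A

On the axis of a loop, B = μ₀IR²/[2(R²+z²)^(3/2)], so I = 2B(R²+z²)^(3/2)/(μ₀R²).
R² + z² = 0.001467 + 0.001798 = 0.003265 m²; raised to 3/2 gives 1.87×10⁻⁴ m³.
I = 2 × 1.06×10⁻⁵ × 1.87×10⁻⁴ / (1.26×10⁻⁶ × 0.001467) = 2.15 A.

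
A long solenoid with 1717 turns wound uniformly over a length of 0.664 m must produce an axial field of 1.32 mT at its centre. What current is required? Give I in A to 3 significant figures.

Inside a long solenoid B = μ₀nI with n = 2586 m⁻¹, so I = B/(μ₀n).
I = 1.32×10⁻³ / (4π×10⁻⁷ × 2586) = 0.406 A.

I ≈ 0.406 A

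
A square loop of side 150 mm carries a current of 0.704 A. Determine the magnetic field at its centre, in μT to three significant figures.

B ≈ 5.31 μT

Each side is a finite straight segment at perpendicular distance d = a/(2 tan(π/4)) = 0.075 m from the centre, with end-angles ±π/4.
One side contributes B₁ = (μ₀I/4πd)·2 sin(π/4) = 1.33×10⁻⁶ T.
All 4 sides add in the same direction: B = 4 × 1.33×10⁻⁶ = 5.31×10⁻⁶ T.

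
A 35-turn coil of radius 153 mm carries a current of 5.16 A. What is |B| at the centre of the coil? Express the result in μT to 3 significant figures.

B ≈ 742 μT

For an N-turn flat coil, B = Nμ₀I/(2R) with R = 0.153 m.
B = 35 × 2.12×10⁻⁵ T = 7.42×10⁻⁴ T.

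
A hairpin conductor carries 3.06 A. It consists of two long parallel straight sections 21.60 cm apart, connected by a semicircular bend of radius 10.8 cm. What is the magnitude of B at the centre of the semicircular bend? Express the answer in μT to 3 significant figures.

B ≈ 14.6 μT

The semicircular arc contributes B_arc = μ₀I·π/(4πR) = μ₀I/(4R) = 8.90×10⁻⁶ T.
Each semi-infinite lead is at perpendicular distance R = 0.108 m from the centre, with the perpendicular foot at its near end, so it contributes μ₀I/(4πR); both point the same way, together 5.67×10⁻⁶ T.
Arc and leads all point the same direction: B = 8.90×10⁻⁶ + 5.67×10⁻⁶ = 1.46×10⁻⁵ T.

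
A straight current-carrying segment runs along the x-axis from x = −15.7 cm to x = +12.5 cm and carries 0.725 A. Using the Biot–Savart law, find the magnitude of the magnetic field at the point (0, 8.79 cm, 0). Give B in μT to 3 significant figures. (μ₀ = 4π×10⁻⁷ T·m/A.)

For a finite straight segment, B = (μ₀I/4πd)(sinθ₁ + sinθ₂), where θ₁, θ₂ are the angles from the perpendicular to each end.
The perpendicular distance is d = 0.0879 m; the end-offsets along the wire are a = 0.157 m and b = 0.125 m.
sinθ₁ = 0.157/√(0.157²+0.0879²) = 0.8726; sinθ₂ = 0.125/√(0.125²+0.0879²) = 0.8180.
B = (4π×10⁻⁷ × 0.725) / (4π × 0.0879) × (0.8726 + 0.8180) = 1.39×10⁻⁶ T.

B ≈ 1.39 μT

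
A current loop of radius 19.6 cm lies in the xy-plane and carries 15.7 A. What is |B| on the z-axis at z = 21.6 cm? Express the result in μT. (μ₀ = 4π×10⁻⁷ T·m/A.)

On the axis of a circular loop, B = μ₀IR² / [2(R²+z²)^(3/2)].
R² + z² = (0.196)² + (0.216)² = 0.08507 m², and (R²+z²)^(3/2) = 2.48×10⁻² m³.
B = (4π×10⁻⁷ × 15.7 × 0.03842) / (2 × 2.48×10⁻²) = 1.53×10⁻⁵ T.

B ≈ 15.3 μT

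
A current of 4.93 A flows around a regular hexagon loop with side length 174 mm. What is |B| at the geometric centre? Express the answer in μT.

Each side is a finite straight segment at perpendicular distance d = a/(2 tan(π/6)) = 0.1507 m from the centre, with end-angles ±π/6.
One side contributes B₁ = (μ₀I/4πd)·2 sin(π/6) = 3.27×10⁻⁶ T.
All 6 sides add in the same direction: B = 6 × 3.27×10⁻⁶ = 1.96×10⁻⁵ T.

B ≈ 19.6 μT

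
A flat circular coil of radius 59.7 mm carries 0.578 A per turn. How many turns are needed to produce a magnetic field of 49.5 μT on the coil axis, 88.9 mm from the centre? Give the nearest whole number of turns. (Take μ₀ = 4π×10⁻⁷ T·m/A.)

For an N-turn coil, B = Nμ₀IR²/[2(R²+z²)^(3/2)]. A single turn gives B₁ = 1.05×10⁻⁶ T with R = 0.0597 m, z = 0.0889 m.
N = B/B₁ = 4.95×10⁻⁵ / 1.05×10⁻⁶ = 46.96.

N = 47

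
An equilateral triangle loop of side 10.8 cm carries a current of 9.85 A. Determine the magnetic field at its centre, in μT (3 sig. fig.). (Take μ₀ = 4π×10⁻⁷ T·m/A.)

B ≈ 164 μT

Each side is a finite straight segment at perpendicular distance d = a/(2 tan(π/3)) = 0.03118 m from the centre, with end-angles ±π/3.
One side contributes B₁ = (μ₀I/4πd)·2 sin(π/3) = 5.47×10⁻⁵ T.
All 3 sides add in the same direction: B = 3 × 5.47×10⁻⁵ = 1.64×10⁻⁴ T.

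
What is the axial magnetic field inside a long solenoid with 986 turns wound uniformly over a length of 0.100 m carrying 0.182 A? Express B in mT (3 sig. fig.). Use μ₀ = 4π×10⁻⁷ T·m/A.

B ≈ 2.26 mT

Inside a long solenoid, B = μ₀nI with n = 9860 turns/m.
B = 4π×10⁻⁷ × 9860 × 0.182 = 2.26×10⁻³ T.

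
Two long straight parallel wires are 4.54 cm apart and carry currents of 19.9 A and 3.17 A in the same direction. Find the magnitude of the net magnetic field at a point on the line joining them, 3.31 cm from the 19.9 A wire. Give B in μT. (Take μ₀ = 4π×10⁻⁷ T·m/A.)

B ≈ 68.7 μT

Each long wire gives B = μ₀I/(2πd). Distances are d₁ = 0.0331 m and d₂ = 0.0123 m.
B₁ = 1.20×10⁻⁴ T, B₂ = 5.15×10⁻⁵ T.
Between parallel currents the two contributions point in opposite directions, so they subtract. B = |B₁ − B₂| = |1.20×10⁻⁴ − 5.15×10⁻⁵| = 6.87×10⁻⁵ T.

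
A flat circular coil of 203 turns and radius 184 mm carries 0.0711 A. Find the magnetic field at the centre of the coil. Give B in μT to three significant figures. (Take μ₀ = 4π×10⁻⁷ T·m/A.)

B ≈ 49.3 μT

For an N-turn flat coil, B = Nμ₀I/(2R) with R = 0.184 m.
B = 203 × 2.43×10⁻⁷ T = 4.93×10⁻⁵ T.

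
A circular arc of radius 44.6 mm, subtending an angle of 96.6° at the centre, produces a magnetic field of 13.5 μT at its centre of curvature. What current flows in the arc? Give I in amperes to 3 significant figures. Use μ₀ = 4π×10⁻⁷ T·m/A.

I ≈ 3.57 A

For a circular arc, B = μ₀Iφ/(4πR) with φ in radians; here φ = 1.686 rad.
So I = 4πRB/(μ₀φ) = 4π × 0.0446 × 1.35×10⁻⁵ / (4π×10⁻⁷ × 1.686) = 3.57 A.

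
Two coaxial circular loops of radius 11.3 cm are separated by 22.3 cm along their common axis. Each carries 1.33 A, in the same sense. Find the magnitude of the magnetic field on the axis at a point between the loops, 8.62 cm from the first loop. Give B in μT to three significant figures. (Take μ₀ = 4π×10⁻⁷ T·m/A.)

Each loop contributes B = μ₀IR²/[2(R²+z²)^(3/2)] on the axis, with z measured from that loop.
Loop 1 (z = 0.0862 m): B₁ = 3.72×10⁻⁶ T. Loop 2 (z = 0.1368 m): B₂ = 1.91×10⁻⁶ T.
The fields add: B = B₁ + B₂ = 5.63×10⁻⁶ T.

B ≈ 5.63 μT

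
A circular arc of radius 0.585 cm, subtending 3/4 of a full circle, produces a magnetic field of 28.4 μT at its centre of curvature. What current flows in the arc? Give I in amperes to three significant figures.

For a circular arc, B = μ₀Iφ/(4πR) with φ in radians; here φ = 4.712 rad.
So I = 4πRB/(μ₀φ) = 4π × 0.00585 × 2.84×10⁻⁵ / (4π×10⁻⁷ × 4.712) = 0.353 A.

I ≈ 0.353 A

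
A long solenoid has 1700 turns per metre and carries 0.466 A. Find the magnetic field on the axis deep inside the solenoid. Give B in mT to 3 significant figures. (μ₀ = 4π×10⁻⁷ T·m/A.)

Inside a long solenoid, B = μ₀nI with n = 1700 turns/m.
B = 4π×10⁻⁷ × 1700 × 0.466 = 9.96×10⁻⁴ T.

B ≈ 0.996 mT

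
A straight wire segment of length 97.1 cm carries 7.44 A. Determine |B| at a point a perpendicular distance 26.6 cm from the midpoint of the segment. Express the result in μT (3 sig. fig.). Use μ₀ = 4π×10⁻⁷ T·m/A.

B ≈ 4.91 μT

For a finite straight segment, B = (μ₀I/4πd)(sinθ₁ + sinθ₂), where θ₁, θ₂ are the angles from the perpendicular to each end.
The perpendicular from the point meets the wire at its midpoint, so each end is L/2 = 0.4855 m away along the wire.
sinθ₁ = 0.4855/√(0.4855²+0.266²) = 0.8770; sinθ₂ = 0.4855/√(0.4855²+0.266²) = 0.8770.
B = (4π×10⁻⁷ × 7.44) / (4π × 0.266) × (0.8770 + 0.8770) = 4.91×10⁻⁶ T.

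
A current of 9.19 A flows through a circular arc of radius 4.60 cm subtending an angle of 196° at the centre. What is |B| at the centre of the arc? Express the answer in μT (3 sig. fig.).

The Biot–Savart field of a circular arc at its centre is B = μ₀Iφ/(4πR), with φ = 3.421 rad.
B = (4π×10⁻⁷ × 9.19 × 3.421) / (4π × 0.046) = 6.83×10⁻⁵ T.

B ≈ 68.3 μT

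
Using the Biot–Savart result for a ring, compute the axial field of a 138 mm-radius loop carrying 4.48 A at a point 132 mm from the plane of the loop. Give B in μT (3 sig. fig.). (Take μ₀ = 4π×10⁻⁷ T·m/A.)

B ≈ 7.70 μT

On the axis of a circular loop, B = μ₀IR² / [2(R²+z²)^(3/2)].
R² + z² = (0.138)² + (0.132)² = 0.03647 m², and (R²+z²)^(3/2) = 6.96×10⁻³ m³.
B = (4π×10⁻⁷ × 4.48 × 0.01904) / (2 × 6.96×10⁻³) = 7.70×10⁻⁶ T.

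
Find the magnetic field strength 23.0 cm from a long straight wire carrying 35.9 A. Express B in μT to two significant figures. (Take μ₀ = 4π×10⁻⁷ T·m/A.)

For an infinitely long straight wire, B = μ₀I/(2πd).
B = (4π×10⁻⁷ × 35.9) / (2π × 0.23) = 3.12×10⁻⁵ T.

B ≈ 31 μT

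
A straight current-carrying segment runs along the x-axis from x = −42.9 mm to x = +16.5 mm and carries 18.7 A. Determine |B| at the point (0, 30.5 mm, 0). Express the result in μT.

B ≈ 79.1 μT

For a finite straight segment, B = (μ₀I/4πd)(sinθ₁ + sinθ₂), where θ₁, θ₂ are the angles from the perpendicular to each end.
The perpendicular distance is d = 0.0305 m; the end-offsets along the wire are a = 0.0429 m and b = 0.0165 m.
sinθ₁ = 0.0429/√(0.0429²+0.0305²) = 0.8150; sinθ₂ = 0.0165/√(0.0165²+0.0305²) = 0.4758.
B = (4π×10⁻⁷ × 18.7) / (4π × 0.0305) × (0.8150 + 0.4758) = 7.91×10⁻⁵ T.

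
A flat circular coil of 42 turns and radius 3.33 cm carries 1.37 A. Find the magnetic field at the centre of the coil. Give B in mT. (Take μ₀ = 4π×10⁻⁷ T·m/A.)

B ≈ 1.09 mT

For an N-turn flat coil, B = Nμ₀I/(2R) with R = 0.0333 m.
B = 42 × 2.58×10⁻⁵ T = 1.09×10⁻³ T.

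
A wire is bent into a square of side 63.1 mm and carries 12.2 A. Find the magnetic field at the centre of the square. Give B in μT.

Each side is a finite straight segment at perpendicular distance d = a/(2 tan(π/4)) = 0.03155 m from the centre, with end-angles ±π/4.
One side contributes B₁ = (μ₀I/4πd)·2 sin(π/4) = 5.47×10⁻⁵ T.
All 4 sides add in the same direction: B = 4 × 5.47×10⁻⁵ = 2.19×10⁻⁴ T.

B ≈ 219 μT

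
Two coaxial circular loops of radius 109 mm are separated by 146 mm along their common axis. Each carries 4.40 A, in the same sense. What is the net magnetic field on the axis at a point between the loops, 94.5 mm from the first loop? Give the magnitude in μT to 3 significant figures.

Each loop contributes B = μ₀IR²/[2(R²+z²)^(3/2)] on the axis, with z measured from that loop.
Loop 1 (z = 0.0945 m): B₁ = 1.09×10⁻⁵ T. Loop 2 (z = 0.0515 m): B₂ = 1.87×10⁻⁵ T.
The fields add: B = B₁ + B₂ = 2.97×10⁻⁵ T.

B ≈ 29.7 μT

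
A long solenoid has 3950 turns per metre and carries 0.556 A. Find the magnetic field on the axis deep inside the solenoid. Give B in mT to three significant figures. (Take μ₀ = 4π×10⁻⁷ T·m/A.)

B ≈ 2.76 mT

Inside a long solenoid, B = μ₀nI with n = 3950 turns/m.
B = 4π×10⁻⁷ × 3950 × 0.556 = 2.76×10⁻³ T.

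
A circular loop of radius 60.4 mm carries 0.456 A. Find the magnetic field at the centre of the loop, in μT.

B ≈ 4.74 μT

At the centre of a circular loop the Biot–Savart law gives B = μ₀I/(2R).
B = (4π×10⁻⁷ × 0.456) / (2 × 0.0604) = 4.74×10⁻⁶ T.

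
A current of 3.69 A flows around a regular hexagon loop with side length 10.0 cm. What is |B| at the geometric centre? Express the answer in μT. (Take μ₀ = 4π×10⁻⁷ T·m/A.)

B ≈ 25.6 μT

Each side is a finite straight segment at perpendicular distance d = a/(2 tan(π/6)) = 0.0866 m from the centre, with end-angles ±π/6.
One side contributes B₁ = (μ₀I/4πd)·2 sin(π/6) = 4.26×10⁻⁶ T.
All 6 sides add in the same direction: B = 6 × 4.26×10⁻⁶ = 2.56×10⁻⁵ T.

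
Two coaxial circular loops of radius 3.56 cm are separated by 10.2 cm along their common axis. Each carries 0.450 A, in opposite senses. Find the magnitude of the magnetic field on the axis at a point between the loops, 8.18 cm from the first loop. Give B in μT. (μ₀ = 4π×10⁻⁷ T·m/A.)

B ≈ 4.72 μT

Each loop contributes B = μ₀IR²/[2(R²+z²)^(3/2)] on the axis, with z measured from that loop.
Loop 1 (z = 0.0818 m): B₁ = 5.05×10⁻⁷ T. Loop 2 (z = 0.0202 m): B₂ = 5.23×10⁻⁶ T.
The fields oppose: B = |B₁ − B₂| = 4.72×10⁻⁶ T.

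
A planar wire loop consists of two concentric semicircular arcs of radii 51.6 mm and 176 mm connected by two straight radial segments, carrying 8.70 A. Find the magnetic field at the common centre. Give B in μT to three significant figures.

B ≈ 37.4 μT

The radial connectors point toward the centre, so dl × r̂ = 0 and they contribute nothing.
Each semicircle gives μ₀I/(4R): inner arc 5.30×10⁻⁵ T, outer arc 1.55×10⁻⁵ T.
The two arcs carry current in opposite angular senses, so their fields oppose: B = |5.30×10⁻⁵ − 1.55×10⁻⁵| = 3.74×10⁻⁵ T.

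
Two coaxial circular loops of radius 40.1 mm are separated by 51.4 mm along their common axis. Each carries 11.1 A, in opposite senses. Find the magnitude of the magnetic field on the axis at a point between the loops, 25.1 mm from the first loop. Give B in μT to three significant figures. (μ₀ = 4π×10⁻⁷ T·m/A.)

B ≈ 4.23 μT

Each loop contributes B = μ₀IR²/[2(R²+z²)^(3/2)] on the axis, with z measured from that loop.
Loop 1 (z = 0.0251 m): B₁ = 1.06×10⁻⁴ T. Loop 2 (z = 0.0263 m): B₂ = 1.02×10⁻⁴ T.
The fields oppose: B = |B₁ − B₂| = 4.23×10⁻⁶ T.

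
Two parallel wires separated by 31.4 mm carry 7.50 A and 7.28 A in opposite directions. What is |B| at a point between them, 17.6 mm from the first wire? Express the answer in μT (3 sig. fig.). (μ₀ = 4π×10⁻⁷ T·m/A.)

Each long wire gives B = μ₀I/(2πd). Distances are d₁ = 0.0176 m and d₂ = 0.0138 m.
B₁ = 8.52×10⁻⁵ T, B₂ = 1.06×10⁻⁴ T.
Between antiparallel currents both contributions point the same way, so they add. B = B₁ + B₂ = 8.52×10⁻⁵ + 1.06×10⁻⁴ = 1.91×10⁻⁴ T.

B ≈ 191 μT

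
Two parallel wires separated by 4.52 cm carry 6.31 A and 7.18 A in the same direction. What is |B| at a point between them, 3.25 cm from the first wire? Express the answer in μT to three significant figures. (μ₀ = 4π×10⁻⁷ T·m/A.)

B ≈ 74.2 μT

Each long wire gives B = μ₀I/(2πd). Distances are d₁ = 0.0325 m and d₂ = 0.0127 m.
B₁ = 3.88×10⁻⁵ T, B₂ = 1.13×10⁻⁴ T.
Between parallel currents the two contributions point in opposite directions, so they subtract. B = |B₁ − B₂| = |3.88×10⁻⁵ − 1.13×10⁻⁴| = 7.42×10⁻⁵ T.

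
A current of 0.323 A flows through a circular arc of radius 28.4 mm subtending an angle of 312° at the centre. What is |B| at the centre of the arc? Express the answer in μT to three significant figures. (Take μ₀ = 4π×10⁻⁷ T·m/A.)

The Biot–Savart field of a circular arc at its centre is B = μ₀Iφ/(4πR), with φ = 5.445 rad.
B = (4π×10⁻⁷ × 0.323 × 5.445) / (4π × 0.0284) = 6.19×10⁻⁶ T.

B ≈ 6.19 μT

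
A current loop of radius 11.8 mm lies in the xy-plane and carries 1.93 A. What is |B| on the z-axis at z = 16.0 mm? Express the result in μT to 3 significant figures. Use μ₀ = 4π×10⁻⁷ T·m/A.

B ≈ 21.5 μT

On the axis of a circular loop, B = μ₀IR² / [2(R²+z²)^(3/2)].
R² + z² = (0.0118)² + (0.016)² = 0.0003952 m², and (R²+z²)^(3/2) = 7.86×10⁻⁶ m³.
B = (4π×10⁻⁷ × 1.93 × 0.0001392) / (2 × 7.86×10⁻⁶) = 2.15×10⁻⁵ T.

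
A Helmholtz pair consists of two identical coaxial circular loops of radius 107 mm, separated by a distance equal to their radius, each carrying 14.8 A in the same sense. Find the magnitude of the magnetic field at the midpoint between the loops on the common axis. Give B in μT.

Each loop contributes B = μ₀IR²/[2(R²+z²)^(3/2)] on the axis, with z measured from that loop.
Loop 1 (z = 0.0535 m): B₁ = 6.22×10⁻⁵ T. Loop 2 (z = 0.0535 m): B₂ = 6.22×10⁻⁵ T.
The fields add: B = B₁ + B₂ = 1.24×10⁻⁴ T.

B ≈ 124 μT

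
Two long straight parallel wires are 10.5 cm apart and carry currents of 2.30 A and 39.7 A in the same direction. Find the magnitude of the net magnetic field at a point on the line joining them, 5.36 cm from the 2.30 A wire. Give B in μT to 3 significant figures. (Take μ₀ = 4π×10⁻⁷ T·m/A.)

Each long wire gives B = μ₀I/(2πd). Distances are d₁ = 0.0536 m and d₂ = 0.0514 m.
B₁ = 8.58×10⁻⁶ T, B₂ = 1.54×10⁻⁴ T.
Between parallel currents the two contributions point in opposite directions, so they subtract. B = |B₁ − B₂| = |8.58×10⁻⁶ − 1.54×10⁻⁴| = 1.46×10⁻⁴ T.

B ≈ 146 μT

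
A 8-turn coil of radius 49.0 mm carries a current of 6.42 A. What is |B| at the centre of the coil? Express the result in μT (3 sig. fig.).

B ≈ 659 μT

For an N-turn flat coil, B = Nμ₀I/(2R) with R = 0.049 m.
B = 8 × 8.23×10⁻⁵ T = 6.59×10⁻⁴ T.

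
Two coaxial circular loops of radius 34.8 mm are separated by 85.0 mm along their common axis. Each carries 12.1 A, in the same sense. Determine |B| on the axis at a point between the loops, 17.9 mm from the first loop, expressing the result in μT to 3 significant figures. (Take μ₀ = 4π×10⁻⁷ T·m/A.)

Each loop contributes B = μ₀IR²/[2(R²+z²)^(3/2)] on the axis, with z measured from that loop.
Loop 1 (z = 0.0179 m): B₁ = 1.54×10⁻⁴ T. Loop 2 (z = 0.0671 m): B₂ = 2.13×10⁻⁵ T.
The fields add: B = B₁ + B₂ = 1.75×10⁻⁴ T.

B ≈ 175 μT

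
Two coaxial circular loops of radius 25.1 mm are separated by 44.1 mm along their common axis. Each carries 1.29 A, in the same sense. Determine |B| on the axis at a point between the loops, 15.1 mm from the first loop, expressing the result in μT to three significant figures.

Each loop contributes B = μ₀IR²/[2(R²+z²)^(3/2)] on the axis, with z measured from that loop.
Loop 1 (z = 0.0151 m): B₁ = 2.03×10⁻⁵ T. Loop 2 (z = 0.029 m): B₂ = 9.05×10⁻⁶ T.
The fields add: B = B₁ + B₂ = 2.94×10⁻⁵ T.

B ≈ 29.4 μT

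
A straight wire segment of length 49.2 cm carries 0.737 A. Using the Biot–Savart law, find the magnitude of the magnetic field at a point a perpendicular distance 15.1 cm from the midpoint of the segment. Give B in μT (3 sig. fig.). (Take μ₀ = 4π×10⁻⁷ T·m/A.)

B ≈ 0.832 μT

For a finite straight segment, B = (μ₀I/4πd)(sinθ₁ + sinθ₂), where θ₁, θ₂ are the angles from the perpendicular to each end.
The perpendicular from the point meets the wire at its midpoint, so each end is L/2 = 0.246 m away along the wire.
sinθ₁ = 0.246/√(0.246²+0.151²) = 0.8523; sinθ₂ = 0.246/√(0.246²+0.151²) = 0.8523.
B = (4π×10⁻⁷ × 0.737) / (4π × 0.151) × (0.8523 + 0.8523) = 8.32×10⁻⁷ T.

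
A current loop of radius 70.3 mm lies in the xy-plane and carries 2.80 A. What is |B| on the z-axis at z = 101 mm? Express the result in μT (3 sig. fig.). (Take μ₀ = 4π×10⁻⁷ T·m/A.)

On the axis of a circular loop, B = μ₀IR² / [2(R²+z²)^(3/2)].
R² + z² = (0.0703)² + (0.101)² = 0.01514 m², and (R²+z²)^(3/2) = 1.86×10⁻³ m³.
B = (4π×10⁻⁷ × 2.80 × 0.004942) / (2 × 1.86×10⁻³) = 4.67×10⁻⁶ T.

B ≈ 4.67 μT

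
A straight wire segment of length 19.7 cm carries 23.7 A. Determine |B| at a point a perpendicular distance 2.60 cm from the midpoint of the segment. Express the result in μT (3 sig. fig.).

B ≈ 176 μT

For a finite straight segment, B = (μ₀I/4πd)(sinθ₁ + sinθ₂), where θ₁, θ₂ are the angles from the perpendicular to each end.
The perpendicular from the point meets the wire at its midpoint, so each end is L/2 = 0.0985 m away along the wire.
sinθ₁ = 0.0985/√(0.0985²+0.026²) = 0.9669; sinθ₂ = 0.0985/√(0.0985²+0.026²) = 0.9669.
B = (4π×10⁻⁷ × 23.7) / (4π × 0.026) × (0.9669 + 0.9669) = 1.76×10⁻⁴ T.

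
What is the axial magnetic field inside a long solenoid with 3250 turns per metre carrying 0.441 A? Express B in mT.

B ≈ 1.80 mT

Inside a long solenoid, B = μ₀nI with n = 3250 turns/m.
B = 4π×10⁻⁷ × 3250 × 0.441 = 1.80×10⁻³ T.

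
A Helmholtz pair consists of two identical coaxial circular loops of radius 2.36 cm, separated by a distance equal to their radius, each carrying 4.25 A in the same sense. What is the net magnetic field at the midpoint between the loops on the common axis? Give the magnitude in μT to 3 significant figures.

Each loop contributes B = μ₀IR²/[2(R²+z²)^(3/2)] on the axis, with z measured from that loop.
Loop 1 (z = 0.0118 m): B₁ = 8.10×10⁻⁵ T. Loop 2 (z = 0.0118 m): B₂ = 8.10×10⁻⁵ T.
The fields add: B = B₁ + B₂ = 1.62×10⁻⁴ T.

B ≈ 162 μT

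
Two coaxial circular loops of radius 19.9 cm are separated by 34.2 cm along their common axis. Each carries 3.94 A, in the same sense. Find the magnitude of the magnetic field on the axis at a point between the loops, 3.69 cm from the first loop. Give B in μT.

Each loop contributes B = μ₀IR²/[2(R²+z²)^(3/2)] on the axis, with z measured from that loop.
Loop 1 (z = 0.0369 m): B₁ = 1.18×10⁻⁵ T. Loop 2 (z = 0.3051 m): B₂ = 2.03×10⁻⁶ T.
The fields add: B = B₁ + B₂ = 1.39×10⁻⁵ T.

B ≈ 13.9 μT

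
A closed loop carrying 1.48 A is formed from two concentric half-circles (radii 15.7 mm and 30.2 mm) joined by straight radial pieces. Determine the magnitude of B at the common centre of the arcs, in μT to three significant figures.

B ≈ 14.2 μT

The radial connectors point toward the centre, so dl × r̂ = 0 and they contribute nothing.
Each semicircle gives μ₀I/(4R): inner arc 2.96×10⁻⁵ T, outer arc 1.54×10⁻⁵ T.
The two arcs carry current in opposite angular senses, so their fields oppose: B = |2.96×10⁻⁵ − 1.54×10⁻⁵| = 1.42×10⁻⁵ T.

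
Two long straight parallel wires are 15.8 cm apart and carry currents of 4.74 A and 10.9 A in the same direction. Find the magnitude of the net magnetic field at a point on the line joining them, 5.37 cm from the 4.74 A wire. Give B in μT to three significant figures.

B ≈ 3.25 μT

Each long wire gives B = μ₀I/(2πd). Distances are d₁ = 0.0537 m and d₂ = 0.1043 m.
B₁ = 1.77×10⁻⁵ T, B₂ = 2.09×10⁻⁵ T.
Between parallel currents the two contributions point in opposite directions, so they subtract. B = |B₁ − B₂| = |1.77×10⁻⁵ − 2.09×10⁻⁵| = 3.25×10⁻⁶ T.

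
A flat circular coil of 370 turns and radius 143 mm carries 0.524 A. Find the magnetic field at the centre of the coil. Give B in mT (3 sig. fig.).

B ≈ 0.852 mT

For an N-turn flat coil, B = Nμ₀I/(2R) with R = 0.143 m.
B = 370 × 2.30×10⁻⁶ T = 8.52×10⁻⁴ T.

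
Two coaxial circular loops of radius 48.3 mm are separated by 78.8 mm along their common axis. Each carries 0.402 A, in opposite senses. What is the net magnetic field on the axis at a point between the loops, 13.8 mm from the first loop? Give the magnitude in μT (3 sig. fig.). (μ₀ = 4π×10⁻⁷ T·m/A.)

Each loop contributes B = μ₀IR²/[2(R²+z²)^(3/2)] on the axis, with z measured from that loop.
Loop 1 (z = 0.0138 m): B₁ = 4.65×10⁻⁶ T. Loop 2 (z = 0.065 m): B₂ = 1.11×10⁻⁶ T.
The fields oppose: B = |B₁ − B₂| = 3.54×10⁻⁶ T.

B ≈ 3.54 μT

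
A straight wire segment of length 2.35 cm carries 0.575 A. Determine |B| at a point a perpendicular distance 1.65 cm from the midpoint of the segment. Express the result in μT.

B ≈ 4.04 μT

For a finite straight segment, B = (μ₀I/4πd)(sinθ₁ + sinθ₂), where θ₁, θ₂ are the angles from the perpendicular to each end.
The perpendicular from the point meets the wire at its midpoint, so each end is L/2 = 0.01175 m away along the wire.
sinθ₁ = 0.01175/√(0.01175²+0.0165²) = 0.5801; sinθ₂ = 0.01175/√(0.01175²+0.0165²) = 0.5801.
B = (4π×10⁻⁷ × 0.575) / (4π × 0.0165) × (0.5801 + 0.5801) = 4.04×10⁻⁶ T.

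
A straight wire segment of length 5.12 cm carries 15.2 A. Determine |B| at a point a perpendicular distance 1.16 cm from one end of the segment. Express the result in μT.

For a finite straight segment, B = (μ₀I/4πd)(sinθ₁ + sinθ₂), where θ₁, θ₂ are the angles from the perpendicular to each end.
The perpendicular foot is at one end, so the two end-offsets along the wire are 0 and L = 0.0512 m.
sinθ₁ = 0/√(0²+0.0116²) = 0.0000; sinθ₂ = 0.0512/√(0.0512²+0.0116²) = 0.9753.
B = (4π×10⁻⁷ × 15.2) / (4π × 0.0116) × (0.0000 + 0.9753) = 1.28×10⁻⁴ T.

B ≈ 128 μT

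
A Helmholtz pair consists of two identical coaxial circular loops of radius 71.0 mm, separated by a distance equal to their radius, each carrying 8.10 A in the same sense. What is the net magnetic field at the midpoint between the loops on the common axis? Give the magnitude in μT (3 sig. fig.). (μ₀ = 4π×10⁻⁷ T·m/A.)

Each loop contributes B = μ₀IR²/[2(R²+z²)^(3/2)] on the axis, with z measured from that loop.
Loop 1 (z = 0.0355 m): B₁ = 5.13×10⁻⁵ T. Loop 2 (z = 0.0355 m): B₂ = 5.13×10⁻⁵ T.
The fields add: B = B₁ + B₂ = 1.03×10⁻⁴ T.

B ≈ 103 μT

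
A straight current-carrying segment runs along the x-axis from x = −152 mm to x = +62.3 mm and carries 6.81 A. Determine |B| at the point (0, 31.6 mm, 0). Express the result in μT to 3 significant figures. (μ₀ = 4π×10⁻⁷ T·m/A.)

B ≈ 40.3 μT

For a finite straight segment, B = (μ₀I/4πd)(sinθ₁ + sinθ₂), where θ₁, θ₂ are the angles from the perpendicular to each end.
The perpendicular distance is d = 0.0316 m; the end-offsets along the wire are a = 0.152 m and b = 0.0623 m.
sinθ₁ = 0.152/√(0.152²+0.0316²) = 0.9791; sinθ₂ = 0.0623/√(0.0623²+0.0316²) = 0.8918.
B = (4π×10⁻⁷ × 6.81) / (4π × 0.0316) × (0.9791 + 0.8918) = 4.03×10⁻⁵ T.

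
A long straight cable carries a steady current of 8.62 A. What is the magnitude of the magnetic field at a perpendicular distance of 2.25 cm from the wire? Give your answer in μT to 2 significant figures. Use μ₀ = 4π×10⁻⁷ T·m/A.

B ≈ 77 μT

For an infinitely long straight wire, B = μ₀I/(2πd).
B = (4π×10⁻⁷ × 8.62) / (2π × 0.0225) = 7.66×10⁻⁵ T.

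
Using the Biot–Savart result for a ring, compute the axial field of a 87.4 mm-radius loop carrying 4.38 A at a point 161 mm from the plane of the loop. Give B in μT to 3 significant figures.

B ≈ 3.42 μT

On the axis of a circular loop, B = μ₀IR² / [2(R²+z²)^(3/2)].
R² + z² = (0.0874)² + (0.161)² = 0.03356 m², and (R²+z²)^(3/2) = 6.15×10⁻³ m³.
B = (4π×10⁻⁷ × 4.38 × 0.007639) / (2 × 6.15×10⁻³) = 3.42×10⁻⁶ T.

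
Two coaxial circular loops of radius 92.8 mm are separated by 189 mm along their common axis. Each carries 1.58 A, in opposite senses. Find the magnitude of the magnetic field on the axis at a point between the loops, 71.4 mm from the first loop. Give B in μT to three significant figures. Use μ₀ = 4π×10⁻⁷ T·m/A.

Each loop contributes B = μ₀IR²/[2(R²+z²)^(3/2)] on the axis, with z measured from that loop.
Loop 1 (z = 0.0714 m): B₁ = 5.33×10⁻⁶ T. Loop 2 (z = 0.1176 m): B₂ = 2.54×10⁻⁶ T.
The fields oppose: B = |B₁ − B₂| = 2.78×10⁻⁶ T.

B ≈ 2.78 μT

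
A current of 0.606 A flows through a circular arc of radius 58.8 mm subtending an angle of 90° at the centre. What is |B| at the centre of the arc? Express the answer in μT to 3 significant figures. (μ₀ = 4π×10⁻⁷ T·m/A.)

B ≈ 1.62 μT

The Biot–Savart field of a circular arc at its centre is B = μ₀Iφ/(4πR), with φ = 1.571 rad.
B = (4π×10⁻⁷ × 0.606 × 1.571) / (4π × 0.0588) = 1.62×10⁻⁶ T.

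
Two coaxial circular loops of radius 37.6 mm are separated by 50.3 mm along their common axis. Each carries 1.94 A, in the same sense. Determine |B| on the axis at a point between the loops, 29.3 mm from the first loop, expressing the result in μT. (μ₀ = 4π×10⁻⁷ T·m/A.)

Each loop contributes B = μ₀IR²/[2(R²+z²)^(3/2)] on the axis, with z measured from that loop.
Loop 1 (z = 0.0293 m): B₁ = 1.59×10⁻⁵ T. Loop 2 (z = 0.021 m): B₂ = 2.16×10⁻⁵ T.
The fields add: B = B₁ + B₂ = 3.75×10⁻⁵ T.

B ≈ 37.5 μT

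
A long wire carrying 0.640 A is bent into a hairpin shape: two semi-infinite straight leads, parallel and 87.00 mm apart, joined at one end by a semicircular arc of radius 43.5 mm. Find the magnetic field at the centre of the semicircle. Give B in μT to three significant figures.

B ≈ 7.56 μT

The semicircular arc contributes B_arc = μ₀I·π/(4πR) = μ₀I/(4R) = 4.62×10⁻⁶ T.
Each semi-infinite lead is at perpendicular distance R = 0.0435 m from the centre, with the perpendicular foot at its near end, so it contributes μ₀I/(4πR); both point the same way, together 2.94×10⁻⁶ T.
Arc and leads all point the same direction: B = 4.62×10⁻⁶ + 2.94×10⁻⁶ = 7.56×10⁻⁶ T.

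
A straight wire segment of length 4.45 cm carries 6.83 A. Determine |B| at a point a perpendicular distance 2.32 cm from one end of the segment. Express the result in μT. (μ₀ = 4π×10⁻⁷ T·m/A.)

B ≈ 26.1 μT

For a finite straight segment, B = (μ₀I/4πd)(sinθ₁ + sinθ₂), where θ₁, θ₂ are the angles from the perpendicular to each end.
The perpendicular foot is at one end, so the two end-offsets along the wire are 0 and L = 0.0445 m.
sinθ₁ = 0/√(0²+0.0232²) = 0.0000; sinθ₂ = 0.0445/√(0.0445²+0.0232²) = 0.8867.
B = (4π×10⁻⁷ × 6.83) / (4π × 0.0232) × (0.0000 + 0.8867) = 2.61×10⁻⁵ T.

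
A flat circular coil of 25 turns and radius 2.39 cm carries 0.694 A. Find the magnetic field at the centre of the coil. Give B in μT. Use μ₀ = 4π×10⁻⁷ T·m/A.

For an N-turn flat coil, B = Nμ₀I/(2R) with R = 0.0239 m.
B = 25 × 1.82×10⁻⁵ T = 4.56×10⁻⁴ T.

B ≈ 456 μT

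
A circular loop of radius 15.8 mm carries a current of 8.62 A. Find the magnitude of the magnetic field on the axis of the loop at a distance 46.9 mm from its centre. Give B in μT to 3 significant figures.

B ≈ 11.2 μT

On the axis of a circular loop, B = μ₀IR² / [2(R²+z²)^(3/2)].
R² + z² = (0.0158)² + (0.0469)² = 0.002449 m², and (R²+z²)^(3/2) = 1.21×10⁻⁴ m³.
B = (4π×10⁻⁷ × 8.62 × 0.0002496) / (2 × 1.21×10⁻⁴) = 1.12×10⁻⁵ T.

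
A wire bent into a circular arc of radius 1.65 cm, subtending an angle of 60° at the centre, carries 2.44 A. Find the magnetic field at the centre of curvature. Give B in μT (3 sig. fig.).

The Biot–Savart field of a circular arc at its centre is B = μ₀Iφ/(4πR), with φ = 1.047 rad.
B = (4π×10⁻⁷ × 2.44 × 1.047) / (4π × 0.0165) = 1.55×10⁻⁵ T.

B ≈ 15.5 μT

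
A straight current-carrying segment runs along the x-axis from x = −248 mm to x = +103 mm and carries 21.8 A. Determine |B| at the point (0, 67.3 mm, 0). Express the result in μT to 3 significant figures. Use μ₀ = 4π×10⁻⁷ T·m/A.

B ≈ 58.4 μT

For a finite straight segment, B = (μ₀I/4πd)(sinθ₁ + sinθ₂), where θ₁, θ₂ are the angles from the perpendicular to each end.
The perpendicular distance is d = 0.0673 m; the end-offsets along the wire are a = 0.248 m and b = 0.103 m.
sinθ₁ = 0.248/√(0.248²+0.0673²) = 0.9651; sinθ₂ = 0.103/√(0.103²+0.0673²) = 0.8371.
B = (4π×10⁻⁷ × 21.8) / (4π × 0.0673) × (0.9651 + 0.8371) = 5.84×10⁻⁵ T.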